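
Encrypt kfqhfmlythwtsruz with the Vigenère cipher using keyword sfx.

Repeat the key across the message: sfxsfxsfxsfxsfxs
k(10)+s(18): 28≡2 → c
f(5)+f(5): 10 → k
q(16)+x(23): 39≡13 → n
h(7)+s(18): 25 → z
f(5)+f(5): 10 → k
m(12)+x(23): 35≡9 → j
l(11)+s(18): 29≡3 → d
y(24)+f(5): 29≡3 → d
t(19)+x(23): 42≡16 → q
h(7)+s(18): 25 → z
w(22)+f(5): 27≡1 → b
t(19)+x(23): 42≡16 → q
s(18)+s(18): 36≡10 → k
r(17)+f(5): 22 → w
u(20)+x(23): 43≡17 → r
z(25)+s(18): 43≡17 → r

cknzkjddqzbqkwrr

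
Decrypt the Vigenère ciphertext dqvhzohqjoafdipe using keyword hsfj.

wyqyswchcwvwwqkv

Repeat the key across the ciphertext: hsfjhsfjhsfjhsfj
d(3)−h(7): -4≡22 → w
q(16)−s(18): -2≡24 → y
v(21)−f(5): 16 → q
h(7)−j(9): -2≡24 → y
z(25)−h(7): 18 → s
o(14)−s(18): -4≡22 → w
h(7)−f(5): 2 → c
q(16)−j(9): 7 → h
j(9)−h(7): 2 → c
o(14)−s(18): -4≡22 → w
a(0)−f(5): -5≡21 → v
f(5)−j(9): -4≡22 → w
d(3)−h(7): -4≡22 → w
i(8)−s(18): -10≡16 → q
p(15)−f(5): 10 → k
e(4)−j(9): -5≡21 → v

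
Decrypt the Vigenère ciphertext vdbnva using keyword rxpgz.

Repeat the key across the ciphertext: rxpgzr
v(21)−r(17): 4 → e
d(3)−x(23): -20≡6 → g
b(1)−p(15): -14≡12 → m
n(13)−g(6): 7 → h
v(21)−z(25): -4≡22 → w
a(0)−r(17): -17≡9 → j

egmhwj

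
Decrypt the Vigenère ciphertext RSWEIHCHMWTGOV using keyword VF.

Repeat the key across the ciphertext: VFVFVFVFVFVFVF
R(17)−V(21): -4≡22 → W
S(18)−F(5): 13 → N
W(22)−V(21): 1 → B
E(4)−F(5): -1≡25 → Z
I(8)−V(21): -13≡13 → N
H(7)−F(5): 2 → C
C(2)−V(21): -19≡7 → H
H(7)−F(5): 2 → C
M(12)−V(21): -9≡17 → R
W(22)−F(5): 17 → R
T(19)−V(21): -2≡24 → Y
G(6)−F(5): 1 → B
O(14)−V(21): -7≡19 → T
V(21)−F(5): 16 → Q

WNBZNCHCRRYBTQ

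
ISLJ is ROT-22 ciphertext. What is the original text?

MWPN

I(8): 8−22=-14≡12 → M
S(18): 18−22=-4≡22 → W
L(11): 11−22=-11≡15 → P
J(9): 9−22=-13≡13 → N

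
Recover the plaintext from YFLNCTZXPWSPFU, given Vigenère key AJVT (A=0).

Repeat the key across the ciphertext: AJVTAJVTAJVTAJ
Y(24)−A(0): 24 → Y
F(5)−J(9): -4≡22 → W
L(11)−V(21): -10≡16 → Q
N(13)−T(19): -6≡20 → U
C(2)−A(0): 2 → C
T(19)−J(9): 10 → K
Z(25)−V(21): 4 → E
X(23)−T(19): 4 → E
P(15)−A(0): 15 → P
W(22)−J(9): 13 → N
S(18)−V(21): -3≡23 → X
P(15)−T(19): -4≡22 → W
F(5)−A(0): 5 → F
U(20)−J(9): 11 → L

YWQUCKEEPNXWFL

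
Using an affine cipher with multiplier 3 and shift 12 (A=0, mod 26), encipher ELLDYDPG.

E(4): 3·4+12=24 → Y
L(11): 3·11+12=45≡19 → T
L(11): 3·11+12=45≡19 → T
D(3): 3·3+12=21 → V
Y(24): 3·24+12=84≡6 → G
D(3): 3·3+12=21 → V
P(15): 3·15+12=57≡5 → F
G(6): 3·6+12=30≡4 → E

YTTVGVFE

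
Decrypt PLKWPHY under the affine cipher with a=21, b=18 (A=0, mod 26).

LRMULXE

The inverse of 21 mod 26 is 5, since 21·5=105≡1. Apply D(y)=5·(y−18) mod 26:
P(15): 5·(15−18)=-15≡11 → L
L(11): 5·(11−18)=-35≡17 → R
K(10): 5·(10−18)=-40≡12 → M
W(22): 5·(22−18)=20 → U
P(15): 5·(15−18)=-15≡11 → L
H(7): 5·(7−18)=-55≡23 → X
Y(24): 5·(24−18)=30≡4 → E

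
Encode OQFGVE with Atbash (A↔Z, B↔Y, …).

LJUTEV

O(14) → L(11)
Q(16) → J(9)
F(5) → U(20)
G(6) → T(19)
V(21) → E(4)
E(4) → V(21)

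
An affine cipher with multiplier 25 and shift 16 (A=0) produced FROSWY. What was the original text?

LZCYUS

The inverse of 25 mod 26 is 25, since 25·25=625≡1. Apply D(y)=25·(y−16) mod 26:
F(5): 25·(5−16)=-275≡11 → L
R(17): 25·(17−16)=25 → Z
O(14): 25·(14−16)=-50≡2 → C
S(18): 25·(18−16)=50≡24 → Y
W(22): 25·(22−16)=150≡20 → U
Y(24): 25·(24−16)=200≡18 → S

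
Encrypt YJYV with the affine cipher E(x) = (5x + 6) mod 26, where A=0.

Y(24): 5·24+6=126≡22 → W
J(9): 5·9+6=51≡25 → Z
Y(24): 5·24+6=126≡22 → W
V(21): 5·21+6=111≡7 → H

WZWH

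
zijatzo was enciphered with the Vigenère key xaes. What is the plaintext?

cifiwzk

Repeat the key across the ciphertext: xaesxae
z(25)−x(23): 2 → c
i(8)−a(0): 8 → i
j(9)−e(4): 5 → f
a(0)−s(18): -18≡8 → i
t(19)−x(23): -4≡22 → w
z(25)−a(0): 25 → z
o(14)−e(4): 10 → k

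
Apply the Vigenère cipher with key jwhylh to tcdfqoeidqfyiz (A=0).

Repeat the key across the message: jwhylhjwhylhjw
t(19)+j(9): 28≡2 → c
c(2)+w(22): 24 → y
d(3)+h(7): 10 → k
f(5)+y(24): 29≡3 → d
q(16)+l(11): 27≡1 → b
o(14)+h(7): 21 → v
e(4)+j(9): 13 → n
i(8)+w(22): 30≡4 → e
d(3)+h(7): 10 → k
q(16)+y(24): 40≡14 → o
f(5)+l(11): 16 → q
y(24)+h(7): 31≡5 → f
i(8)+j(9): 17 → r
z(25)+w(22): 47≡21 → v

cykdbvnekoqfrv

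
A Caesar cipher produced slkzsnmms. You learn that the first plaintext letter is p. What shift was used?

3

From the crib: s(18)−p(15)=3, so the shift is 3.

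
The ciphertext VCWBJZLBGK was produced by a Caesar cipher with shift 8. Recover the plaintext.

NUOTBRDTYC

V(21): 21−8=13 → N
C(2): 2−8=-6≡20 → U
W(22): 22−8=14 → O
B(1): 1−8=-7≡19 → T
J(9): 9−8=1 → B
Z(25): 25−8=17 → R
L(11): 11−8=3 → D
B(1): 1−8=-7≡19 → T
G(6): 6−8=-2≡24 → Y
K(10): 10−8=2 → C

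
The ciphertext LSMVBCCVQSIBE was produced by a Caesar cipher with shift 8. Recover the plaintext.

DKENTUUNIKATW

L(11): 11−8=3 → D
S(18): 18−8=10 → K
M(12): 12−8=4 → E
V(21): 21−8=13 → N
B(1): 1−8=-7≡19 → T
C(2): 2−8=-6≡20 → U
C(2): 2−8=-6≡20 → U
V(21): 21−8=13 → N
Q(16): 16−8=8 → I
S(18): 18−8=10 → K
I(8): 8−8=0 → A
B(1): 1−8=-7≡19 → T
E(4): 4−8=-4≡22 → W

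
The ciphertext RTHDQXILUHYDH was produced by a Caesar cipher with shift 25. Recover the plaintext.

R(17): 17−25=-8≡18 → S
T(19): 19−25=-6≡20 → U
H(7): 7−25=-18≡8 → I
D(3): 3−25=-22≡4 → E
Q(16): 16−25=-9≡17 → R
X(23): 23−25=-2≡24 → Y
I(8): 8−25=-17≡9 → J
L(11): 11−25=-14≡12 → M
U(20): 20−25=-5≡21 → V
H(7): 7−25=-18≡8 → I
Y(24): 24−25=-1≡25 → Z
D(3): 3−25=-22≡4 → E
H(7): 7−25=-18≡8 → I

SUIERYJMVIZEI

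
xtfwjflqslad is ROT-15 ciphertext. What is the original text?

ieqhuqwbdwlo

x(23): 23−15=8 → i
t(19): 19−15=4 → e
f(5): 5−15=-10≡16 → q
w(22): 22−15=7 → h
j(9): 9−15=-6≡20 → u
f(5): 5−15=-10≡16 → q
l(11): 11−15=-4≡22 → w
q(16): 16−15=1 → b
s(18): 18−15=3 → d
l(11): 11−15=-4≡22 → w
a(0): 0−15=-15≡11 → l
d(3): 3−15=-12≡14 → o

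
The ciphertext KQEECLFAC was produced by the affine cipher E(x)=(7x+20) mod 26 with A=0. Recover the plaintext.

GSUUQVJMQ

The inverse of 7 mod 26 is 15, since 7·15=105≡1. Apply D(y)=15·(y−20) mod 26:
K(10): 15·(10−20)=-150≡6 → G
Q(16): 15·(16−20)=-60≡18 → S
E(4): 15·(4−20)=-240≡20 → U
E(4): 15·(4−20)=-240≡20 → U
C(2): 15·(2−20)=-270≡16 → Q
L(11): 15·(11−20)=-135≡21 → V
F(5): 15·(5−20)=-225≡9 → J
A(0): 15·(0−20)=-300≡12 → M
C(2): 15·(2−20)=-270≡16 → Q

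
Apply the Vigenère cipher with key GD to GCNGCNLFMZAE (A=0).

MFTJIQRISCGH

Repeat the key across the message: GDGDGDGDGDGD
G(6)+G(6): 12 → M
C(2)+D(3): 5 → F
N(13)+G(6): 19 → T
G(6)+D(3): 9 → J
C(2)+G(6): 8 → I
N(13)+D(3): 16 → Q
L(11)+G(6): 17 → R
F(5)+D(3): 8 → I
M(12)+G(6): 18 → S
Z(25)+D(3): 28≡2 → C
A(0)+G(6): 6 → G
E(4)+D(3): 7 → H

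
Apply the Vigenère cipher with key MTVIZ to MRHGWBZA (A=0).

YKCOVNSV

Repeat the key across the message: MTVIZMTV
M(12)+M(12): 24 → Y
R(17)+T(19): 36≡10 → K
H(7)+V(21): 28≡2 → C
G(6)+I(8): 14 → O
W(22)+Z(25): 47≡21 → V
B(1)+M(12): 13 → N
Z(25)+T(19): 44≡18 → S
A(0)+V(21): 21 → V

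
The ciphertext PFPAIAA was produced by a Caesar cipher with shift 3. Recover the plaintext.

MCMXFXX

P(15): 15−3=12 → M
F(5): 5−3=2 → C
P(15): 15−3=12 → M
A(0): 0−3=-3≡23 → X
I(8): 8−3=5 → F
A(0): 0−3=-3≡23 → X
A(0): 0−3=-3≡23 → X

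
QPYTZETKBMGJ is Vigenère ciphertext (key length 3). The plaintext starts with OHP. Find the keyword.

CIJ

Subtract each crib letter from the matching ciphertext letter (mod 26):
Q(16)−O(14)=2 → C
P(15)−H(7)=8 → I
Y(24)−P(15)=9 → J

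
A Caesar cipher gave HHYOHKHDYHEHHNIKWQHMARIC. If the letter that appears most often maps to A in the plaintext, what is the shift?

7

The most frequent ciphertext letter is H (appears 8 times).
H is position 7; A is position 0.
Shift = 7.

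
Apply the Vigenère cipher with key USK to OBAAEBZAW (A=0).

ITKUWLTSG

Repeat the key across the message: USKUSKUSK
O(14)+U(20): 34≡8 → I
B(1)+S(18): 19 → T
A(0)+K(10): 10 → K
A(0)+U(20): 20 → U
E(4)+S(18): 22 → W
B(1)+K(10): 11 → L
Z(25)+U(20): 45≡19 → T
A(0)+S(18): 18 → S
W(22)+K(10): 32≡6 → G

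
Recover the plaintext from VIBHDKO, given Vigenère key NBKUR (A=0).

IHRNMXN

Repeat the key across the ciphertext: NBKURNB
V(21)−N(13): 8 → I
I(8)−B(1): 7 → H
B(1)−K(10): -9≡17 → R
H(7)−U(20): -13≡13 → N
D(3)−R(17): -14≡12 → M
K(10)−N(13): -3≡23 → X
O(14)−B(1): 13 → N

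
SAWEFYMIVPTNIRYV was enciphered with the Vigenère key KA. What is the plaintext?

Repeat the key across the ciphertext: KAKAKAKAKAKAKAKA
S(18)−K(10): 8 → I
A(0)−A(0): 0 → A
W(22)−K(10): 12 → M
E(4)−A(0): 4 → E
F(5)−K(10): -5≡21 → V
Y(24)−A(0): 24 → Y
M(12)−K(10): 2 → C
I(8)−A(0): 8 → I
V(21)−K(10): 11 → L
P(15)−A(0): 15 → P
T(19)−K(10): 9 → J
N(13)−A(0): 13 → N
I(8)−K(10): -2≡24 → Y
R(17)−A(0): 17 → R
Y(24)−K(10): 14 → O
V(21)−A(0): 21 → V

IAMEVYCILPJNYROV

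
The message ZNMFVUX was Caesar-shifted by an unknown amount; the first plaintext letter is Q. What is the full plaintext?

From the crib: Z(25)−Q(16)=9, so the shift is 9.
Subtract 9 from each ciphertext letter:
Z(25): 25−9=16 → Q
N(13): 13−9=4 → E
M(12): 12−9=3 → D
F(5): 5−9=-4≡22 → W
V(21): 21−9=12 → M
U(20): 20−9=11 → L
X(23): 23−9=14 → O

QEDWMLO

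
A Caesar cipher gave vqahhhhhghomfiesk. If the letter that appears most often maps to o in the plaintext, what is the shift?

19

The most frequent ciphertext letter is h (appears 6 times).
h is position 7; o is position 14.
Shift = -7≡19.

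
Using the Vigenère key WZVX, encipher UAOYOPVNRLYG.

QZJVKOQKNKTD

Repeat the key across the message: WZVXWZVXWZVX
U(20)+W(22): 42≡16 → Q
A(0)+Z(25): 25 → Z
O(14)+V(21): 35≡9 → J
Y(24)+X(23): 47≡21 → V
O(14)+W(22): 36≡10 → K
P(15)+Z(25): 40≡14 → O
V(21)+V(21): 42≡16 → Q
N(13)+X(23): 36≡10 → K
R(17)+W(22): 39≡13 → N
L(11)+Z(25): 36≡10 → K
Y(24)+V(21): 45≡19 → T
G(6)+X(23): 29≡3 → D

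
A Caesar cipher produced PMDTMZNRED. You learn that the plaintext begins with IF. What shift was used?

7

From the crib: P(15)−I(8)=7, so the shift is 7.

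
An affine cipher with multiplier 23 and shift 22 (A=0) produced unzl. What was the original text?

sdzv

The inverse of 23 mod 26 is 17, since 23·17=391≡1. Apply D(y)=17·(y−22) mod 26:
u(20): 17·(20−22)=-34≡18 → s
n(13): 17·(13−22)=-153≡3 → d
z(25): 17·(25−22)=51≡25 → z
l(11): 17·(11−22)=-187≡21 → v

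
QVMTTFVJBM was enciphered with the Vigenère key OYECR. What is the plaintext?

CXIRCRXFZV

Repeat the key across the ciphertext: OYECROYECR
Q(16)−O(14): 2 → C
V(21)−Y(24): -3≡23 → X
M(12)−E(4): 8 → I
T(19)−C(2): 17 → R
T(19)−R(17): 2 → C
F(5)−O(14): -9≡17 → R
V(21)−Y(24): -3≡23 → X
J(9)−E(4): 5 → F
B(1)−C(2): -1≡25 → Z
M(12)−R(17): -5≡21 → V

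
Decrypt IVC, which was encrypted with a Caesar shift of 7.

BOV

I(8): 8−7=1 → B
V(21): 21−7=14 → O
C(2): 2−7=-5≡21 → V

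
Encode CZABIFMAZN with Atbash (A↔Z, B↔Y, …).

C(2) → X(23)
Z(25) → A(0)
A(0) → Z(25)
B(1) → Y(24)
I(8) → R(17)
F(5) → U(20)
M(12) → N(13)
A(0) → Z(25)
Z(25) → A(0)
N(13) → M(12)

XAZYRUNZAM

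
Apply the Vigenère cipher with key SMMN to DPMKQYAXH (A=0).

Repeat the key across the message: SMMNSMMNS
D(3)+S(18): 21 → V
P(15)+M(12): 27≡1 → B
M(12)+M(12): 24 → Y
K(10)+N(13): 23 → X
Q(16)+S(18): 34≡8 → I
Y(24)+M(12): 36≡10 → K
A(0)+M(12): 12 → M
X(23)+N(13): 36≡10 → K
H(7)+S(18): 25 → Z

VBYXIKMKZ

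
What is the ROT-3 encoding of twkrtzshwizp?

t(19): 19+3=22 → w
w(22): 22+3=25 → z
k(10): 10+3=13 → n
r(17): 17+3=20 → u
t(19): 19+3=22 → w
z(25): 25+3=28≡2 → c
s(18): 18+3=21 → v
h(7): 7+3=10 → k
w(22): 22+3=25 → z
i(8): 8+3=11 → l
z(25): 25+3=28≡2 → c
p(15): 15+3=18 → s

wznuwcvkzlcs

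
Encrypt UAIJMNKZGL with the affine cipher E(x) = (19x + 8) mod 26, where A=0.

YIEXCVQPSJ

U(20): 19·20+8=388≡24 → Y
A(0): 19·0+8=8 → I
I(8): 19·8+8=160≡4 → E
J(9): 19·9+8=179≡23 → X
M(12): 19·12+8=236≡2 → C
N(13): 19·13+8=255≡21 → V
K(10): 19·10+8=198≡16 → Q
Z(25): 19·25+8=483≡15 → P
G(6): 19·6+8=122≡18 → S
L(11): 19·11+8=217≡9 → J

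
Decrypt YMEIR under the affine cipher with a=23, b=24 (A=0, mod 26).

The inverse of 23 mod 26 is 17, since 23·17=391≡1. Apply D(y)=17·(y−24) mod 26:
Y(24): 17·(24−24)=0 → A
M(12): 17·(12−24)=-204≡4 → E
E(4): 17·(4−24)=-340≡24 → Y
I(8): 17·(8−24)=-272≡14 → O
R(17): 17·(17−24)=-119≡11 → L

AEYOL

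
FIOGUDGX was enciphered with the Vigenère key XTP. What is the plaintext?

Repeat the key across the ciphertext: XTPXTPXT
F(5)−X(23): -18≡8 → I
I(8)−T(19): -11≡15 → P
O(14)−P(15): -1≡25 → Z
G(6)−X(23): -17≡9 → J
U(20)−T(19): 1 → B
D(3)−P(15): -12≡14 → O
G(6)−X(23): -17≡9 → J
X(23)−T(19): 4 → E

IPZJBOJE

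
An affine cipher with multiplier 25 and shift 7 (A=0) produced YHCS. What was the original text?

The inverse of 25 mod 26 is 25, since 25·25=625≡1. Apply D(y)=25·(y−7) mod 26:
Y(24): 25·(24−7)=425≡9 → J
H(7): 25·(7−7)=0 → A
C(2): 25·(2−7)=-125≡5 → F
S(18): 25·(18−7)=275≡15 → P

JAFP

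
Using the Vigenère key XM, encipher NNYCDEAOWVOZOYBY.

Repeat the key across the message: XMXMXMXMXMXMXMXM
N(13)+X(23): 36≡10 → K
N(13)+M(12): 25 → Z
Y(24)+X(23): 47≡21 → V
C(2)+M(12): 14 → O
D(3)+X(23): 26≡0 → A
E(4)+M(12): 16 → Q
A(0)+X(23): 23 → X
O(14)+M(12): 26≡0 → A
W(22)+X(23): 45≡19 → T
V(21)+M(12): 33≡7 → H
O(14)+X(23): 37≡11 → L
Z(25)+M(12): 37≡11 → L
O(14)+X(23): 37≡11 → L
Y(24)+M(12): 36≡10 → K
B(1)+X(23): 24 → Y
Y(24)+M(12): 36≡10 → K

KZVOAQXATHLLLKYK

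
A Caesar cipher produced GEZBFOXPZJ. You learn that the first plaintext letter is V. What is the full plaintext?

From the crib: G(6)−V(21)=-15≡11, so the shift is 11.
Subtract 11 from each ciphertext letter:
G(6): 6−11=-5≡21 → V
E(4): 4−11=-7≡19 → T
Z(25): 25−11=14 → O
B(1): 1−11=-10≡16 → Q
F(5): 5−11=-6≡20 → U
O(14): 14−11=3 → D
X(23): 23−11=12 → M
P(15): 15−11=4 → E
Z(25): 25−11=14 → O
J(9): 9−11=-2≡24 → Y

VTOQUDMEOY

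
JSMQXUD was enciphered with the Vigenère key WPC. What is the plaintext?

Repeat the key across the ciphertext: WPCWPCW
J(9)−W(22): -13≡13 → N
S(18)−P(15): 3 → D
M(12)−C(2): 10 → K
Q(16)−W(22): -6≡20 → U
X(23)−P(15): 8 → I
U(20)−C(2): 18 → S
D(3)−W(22): -19≡7 → H

NDKUISH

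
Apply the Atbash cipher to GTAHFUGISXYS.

TGZSUFTRHCBH

G(6) → T(19)
T(19) → G(6)
A(0) → Z(25)
H(7) → S(18)
F(5) → U(20)
U(20) → F(5)
G(6) → T(19)
I(8) → R(17)
S(18) → H(7)
X(23) → C(2)
Y(24) → B(1)
S(18) → H(7)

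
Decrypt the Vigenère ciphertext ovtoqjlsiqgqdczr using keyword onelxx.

Repeat the key across the ciphertext: onelxxonelxxonel
o(14)−o(14): 0 → a
v(21)−n(13): 8 → i
t(19)−e(4): 15 → p
o(14)−l(11): 3 → d
q(16)−x(23): -7≡19 → t
j(9)−x(23): -14≡12 → m
l(11)−o(14): -3≡23 → x
s(18)−n(13): 5 → f
i(8)−e(4): 4 → e
q(16)−l(11): 5 → f
g(6)−x(23): -17≡9 → j
q(16)−x(23): -7≡19 → t
d(3)−o(14): -11≡15 → p
c(2)−n(13): -11≡15 → p
z(25)−e(4): 21 → v
r(17)−l(11): 6 → g

aipdtmxfefjtppvg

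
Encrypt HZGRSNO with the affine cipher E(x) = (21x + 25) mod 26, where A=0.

H(7): 21·7+25=172≡16 → Q
Z(25): 21·25+25=550≡4 → E
G(6): 21·6+25=151≡21 → V
R(17): 21·17+25=382≡18 → S
S(18): 21·18+25=403≡13 → N
N(13): 21·13+25=298≡12 → M
O(14): 21·14+25=319≡7 → H

QEVSNMH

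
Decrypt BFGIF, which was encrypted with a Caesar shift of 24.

B(1): 1−24=-23≡3 → D
F(5): 5−24=-19≡7 → H
G(6): 6−24=-18≡8 → I
I(8): 8−24=-16≡10 → K
F(5): 5−24=-19≡7 → H

DHIKH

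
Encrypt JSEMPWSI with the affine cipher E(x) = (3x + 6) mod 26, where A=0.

HISQZUIE

J(9): 3·9+6=33≡7 → H
S(18): 3·18+6=60≡8 → I
E(4): 3·4+6=18 → S
M(12): 3·12+6=42≡16 → Q
P(15): 3·15+6=51≡25 → Z
W(22): 3·22+6=72≡20 → U
S(18): 3·18+6=60≡8 → I
I(8): 3·8+6=30≡4 → E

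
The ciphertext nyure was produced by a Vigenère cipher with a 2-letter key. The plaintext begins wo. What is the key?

rk

Subtract each crib letter from the matching ciphertext letter (mod 26):
n(13)−w(22)=-9≡17 → r
y(24)−o(14)=10 → k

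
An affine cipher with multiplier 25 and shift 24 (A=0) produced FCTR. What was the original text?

The inverse of 25 mod 26 is 25, since 25·25=625≡1. Apply D(y)=25·(y−24) mod 26:
F(5): 25·(5−24)=-475≡19 → T
C(2): 25·(2−24)=-550≡22 → W
T(19): 25·(19−24)=-125≡5 → F
R(17): 25·(17−24)=-175≡7 → H

TWFH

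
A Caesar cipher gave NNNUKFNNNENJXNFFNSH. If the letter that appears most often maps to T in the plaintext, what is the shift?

20

The most frequent ciphertext letter is N (appears 9 times).
N is position 13; T is position 19.
Shift = -6≡20.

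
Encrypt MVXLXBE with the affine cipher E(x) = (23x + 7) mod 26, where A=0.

M(12): 23·12+7=283≡23 → X
V(21): 23·21+7=490≡22 → W
X(23): 23·23+7=536≡16 → Q
L(11): 23·11+7=260≡0 → A
X(23): 23·23+7=536≡16 → Q
B(1): 23·1+7=30≡4 → E
E(4): 23·4+7=99≡21 → V

XWQAQEV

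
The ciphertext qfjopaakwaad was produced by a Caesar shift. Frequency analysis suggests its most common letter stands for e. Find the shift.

The most frequent ciphertext letter is a (appears 4 times).
a is position 0; e is position 4.
Shift = -4≡22.

22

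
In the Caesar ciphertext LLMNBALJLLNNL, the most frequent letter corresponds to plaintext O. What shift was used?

The most frequent ciphertext letter is L (appears 6 times).
L is position 11; O is position 14.
Shift = -3≡23.

23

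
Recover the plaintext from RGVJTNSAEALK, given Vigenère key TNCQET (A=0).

Repeat the key across the ciphertext: TNCQETTNCQET
R(17)−T(19): -2≡24 → Y
G(6)−N(13): -7≡19 → T
V(21)−C(2): 19 → T
J(9)−Q(16): -7≡19 → T
T(19)−E(4): 15 → P
N(13)−T(19): -6≡20 → U
S(18)−T(19): -1≡25 → Z
A(0)−N(13): -13≡13 → N
E(4)−C(2): 2 → C
A(0)−Q(16): -16≡10 → K
L(11)−E(4): 7 → H
K(10)−T(19): -9≡17 → R

YTTTPUZNCKHR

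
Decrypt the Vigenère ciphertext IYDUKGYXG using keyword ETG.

EFXQRAUEA

Repeat the key across the ciphertext: ETGETGETG
I(8)−E(4): 4 → E
Y(24)−T(19): 5 → F
D(3)−G(6): -3≡23 → X
U(20)−E(4): 16 → Q
K(10)−T(19): -9≡17 → R
G(6)−G(6): 0 → A
Y(24)−E(4): 20 → U
X(23)−T(19): 4 → E
G(6)−G(6): 0 → A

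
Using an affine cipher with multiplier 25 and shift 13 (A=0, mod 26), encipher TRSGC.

UWVHL

T(19): 25·19+13=488≡20 → U
R(17): 25·17+13=438≡22 → W
S(18): 25·18+13=463≡21 → V
G(6): 25·6+13=163≡7 → H
C(2): 25·2+13=63≡11 → L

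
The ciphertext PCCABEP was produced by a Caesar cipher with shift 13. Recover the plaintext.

P(15): 15−13=2 → C
C(2): 2−13=-11≡15 → P
C(2): 2−13=-11≡15 → P
A(0): 0−13=-13≡13 → N
B(1): 1−13=-12≡14 → O
E(4): 4−13=-9≡17 → R
P(15): 15−13=2 → C

CPPNORC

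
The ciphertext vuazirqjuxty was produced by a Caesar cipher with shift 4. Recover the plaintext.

rqwvenmfqtpu

v(21): 21−4=17 → r
u(20): 20−4=16 → q
a(0): 0−4=-4≡22 → w
z(25): 25−4=21 → v
i(8): 8−4=4 → e
r(17): 17−4=13 → n
q(16): 16−4=12 → m
j(9): 9−4=5 → f
u(20): 20−4=16 → q
x(23): 23−4=19 → t
t(19): 19−4=15 → p
y(24): 24−4=20 → u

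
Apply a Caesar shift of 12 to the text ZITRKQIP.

Z(25): 25+12=37≡11 → L
I(8): 8+12=20 → U
T(19): 19+12=31≡5 → F
R(17): 17+12=29≡3 → D
K(10): 10+12=22 → W
Q(16): 16+12=28≡2 → C
I(8): 8+12=20 → U
P(15): 15+12=27≡1 → B

LUFDWCUB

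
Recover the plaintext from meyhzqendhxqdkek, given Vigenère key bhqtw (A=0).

lxiodpxxklwjnrij

Repeat the key across the ciphertext: bhqtwbhqtwbhqtwb
m(12)−b(1): 11 → l
e(4)−h(7): -3≡23 → x
y(24)−q(16): 8 → i
h(7)−t(19): -12≡14 → o
z(25)−w(22): 3 → d
q(16)−b(1): 15 → p
e(4)−h(7): -3≡23 → x
n(13)−q(16): -3≡23 → x
d(3)−t(19): -16≡10 → k
h(7)−w(22): -15≡11 → l
x(23)−b(1): 22 → w
q(16)−h(7): 9 → j
d(3)−q(16): -13≡13 → n
k(10)−t(19): -9≡17 → r
e(4)−w(22): -18≡8 → i
k(10)−b(1): 9 → j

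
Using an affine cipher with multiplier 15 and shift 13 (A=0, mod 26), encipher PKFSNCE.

EHKXARV

P(15): 15·15+13=238≡4 → E
K(10): 15·10+13=163≡7 → H
F(5): 15·5+13=88≡10 → K
S(18): 15·18+13=283≡23 → X
N(13): 15·13+13=208≡0 → A
C(2): 15·2+13=43≡17 → R
E(4): 15·4+13=73≡21 → V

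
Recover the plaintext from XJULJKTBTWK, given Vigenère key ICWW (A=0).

PHYPBIXFLUO

Repeat the key across the ciphertext: ICWWICWWICW
X(23)−I(8): 15 → P
J(9)−C(2): 7 → H
U(20)−W(22): -2≡24 → Y
L(11)−W(22): -11≡15 → P
J(9)−I(8): 1 → B
K(10)−C(2): 8 → I
T(19)−W(22): -3≡23 → X
B(1)−W(22): -21≡5 → F
T(19)−I(8): 11 → L
W(22)−C(2): 20 → U
K(10)−W(22): -12≡14 → O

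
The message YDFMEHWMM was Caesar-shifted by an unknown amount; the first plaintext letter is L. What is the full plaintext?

LQSZRUJZZ

From the crib: Y(24)−L(11)=13, so the shift is 13.
Subtract 13 from each ciphertext letter:
Y(24): 24−13=11 → L
D(3): 3−13=-10≡16 → Q
F(5): 5−13=-8≡18 → S
M(12): 12−13=-1≡25 → Z
E(4): 4−13=-9≡17 → R
H(7): 7−13=-6≡20 → U
W(22): 22−13=9 → J
M(12): 12−13=-1≡25 → Z
M(12): 12−13=-1≡25 → Z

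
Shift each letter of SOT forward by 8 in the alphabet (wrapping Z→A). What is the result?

AWB

S(18): 18+8=26≡0 → A
O(14): 14+8=22 → W
T(19): 19+8=27≡1 → B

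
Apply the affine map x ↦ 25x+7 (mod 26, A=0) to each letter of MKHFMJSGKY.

VXACVYPBXJ

M(12): 25·12+7=307≡21 → V
K(10): 25·10+7=257≡23 → X
H(7): 25·7+7=182≡0 → A
F(5): 25·5+7=132≡2 → C
M(12): 25·12+7=307≡21 → V
J(9): 25·9+7=232≡24 → Y
S(18): 25·18+7=457≡15 → P
G(6): 25·6+7=157≡1 → B
K(10): 25·10+7=257≡23 → X
Y(24): 25·24+7=607≡9 → J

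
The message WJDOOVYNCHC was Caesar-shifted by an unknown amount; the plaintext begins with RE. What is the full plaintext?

REYJJQTIXCX

From the crib: W(22)−R(17)=5, so the shift is 5.
Subtract 5 from each ciphertext letter:
W(22): 22−5=17 → R
J(9): 9−5=4 → E
D(3): 3−5=-2≡24 → Y
O(14): 14−5=9 → J
O(14): 14−5=9 → J
V(21): 21−5=16 → Q
Y(24): 24−5=19 → T
N(13): 13−5=8 → I
C(2): 2−5=-3≡23 → X
H(7): 7−5=2 → C
C(2): 2−5=-3≡23 → X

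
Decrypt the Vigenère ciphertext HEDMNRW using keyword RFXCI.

QZGKFAR

Repeat the key across the ciphertext: RFXCIRF
H(7)−R(17): -10≡16 → Q
E(4)−F(5): -1≡25 → Z
D(3)−X(23): -20≡6 → G
M(12)−C(2): 10 → K
N(13)−I(8): 5 → F
R(17)−R(17): 0 → A
W(22)−F(5): 17 → R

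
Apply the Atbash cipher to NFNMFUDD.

N(13) → M(12)
F(5) → U(20)
N(13) → M(12)
M(12) → N(13)
F(5) → U(20)
U(20) → F(5)
D(3) → W(22)
D(3) → W(22)

MUMNUFWW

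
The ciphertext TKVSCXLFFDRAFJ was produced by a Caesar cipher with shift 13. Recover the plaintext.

GXIFPKYSSQENSW

T(19): 19−13=6 → G
K(10): 10−13=-3≡23 → X
V(21): 21−13=8 → I
S(18): 18−13=5 → F
C(2): 2−13=-11≡15 → P
X(23): 23−13=10 → K
L(11): 11−13=-2≡24 → Y
F(5): 5−13=-8≡18 → S
F(5): 5−13=-8≡18 → S
D(3): 3−13=-10≡16 → Q
R(17): 17−13=4 → E
A(0): 0−13=-13≡13 → N
F(5): 5−13=-8≡18 → S
J(9): 9−13=-4≡22 → W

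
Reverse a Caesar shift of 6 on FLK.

F(5): 5−6=-1≡25 → Z
L(11): 11−6=5 → F
K(10): 10−6=4 → E

ZFE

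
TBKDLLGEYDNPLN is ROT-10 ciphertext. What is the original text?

T(19): 19−10=9 → J
B(1): 1−10=-9≡17 → R
K(10): 10−10=0 → A
D(3): 3−10=-7≡19 → T
L(11): 11−10=1 → B
L(11): 11−10=1 → B
G(6): 6−10=-4≡22 → W
E(4): 4−10=-6≡20 → U
Y(24): 24−10=14 → O
D(3): 3−10=-7≡19 → T
N(13): 13−10=3 → D
P(15): 15−10=5 → F
L(11): 11−10=1 → B
N(13): 13−10=3 → D

JRATBBWUOTDFBD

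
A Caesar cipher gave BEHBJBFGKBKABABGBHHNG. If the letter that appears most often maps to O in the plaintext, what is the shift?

The most frequent ciphertext letter is B (appears 7 times).
B is position 1; O is position 14.
Shift = -13≡13.

13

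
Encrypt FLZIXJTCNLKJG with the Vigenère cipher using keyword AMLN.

Repeat the key across the message: AMLNAMLNAMLNA
F(5)+A(0): 5 → F
L(11)+M(12): 23 → X
Z(25)+L(11): 36≡10 → K
I(8)+N(13): 21 → V
X(23)+A(0): 23 → X
J(9)+M(12): 21 → V
T(19)+L(11): 30≡4 → E
C(2)+N(13): 15 → P
N(13)+A(0): 13 → N
L(11)+M(12): 23 → X
K(10)+L(11): 21 → V
J(9)+N(13): 22 → W
G(6)+A(0): 6 → G

FXKVXVEPNXVWG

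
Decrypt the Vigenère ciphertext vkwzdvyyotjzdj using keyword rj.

ebfqmmhpxksqma

Repeat the key across the ciphertext: rjrjrjrjrjrjrj
v(21)−r(17): 4 → e
k(10)−j(9): 1 → b
w(22)−r(17): 5 → f
z(25)−j(9): 16 → q
d(3)−r(17): -14≡12 → m
v(21)−j(9): 12 → m
y(24)−r(17): 7 → h
y(24)−j(9): 15 → p
o(14)−r(17): -3≡23 → x
t(19)−j(9): 10 → k
j(9)−r(17): -8≡18 → s
z(25)−j(9): 16 → q
d(3)−r(17): -14≡12 → m
j(9)−j(9): 0 → a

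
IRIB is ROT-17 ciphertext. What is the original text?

RARK

I(8): 8−17=-9≡17 → R
R(17): 17−17=0 → A
I(8): 8−17=-9≡17 → R
B(1): 1−17=-16≡10 → K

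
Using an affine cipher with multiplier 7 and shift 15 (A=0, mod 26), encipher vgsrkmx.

gflehvu

v(21): 7·21+15=162≡6 → g
g(6): 7·6+15=57≡5 → f
s(18): 7·18+15=141≡11 → l
r(17): 7·17+15=134≡4 → e
k(10): 7·10+15=85≡7 → h
m(12): 7·12+15=99≡21 → v
x(23): 7·23+15=176≡20 → u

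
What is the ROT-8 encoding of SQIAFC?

S(18): 18+8=26≡0 → A
Q(16): 16+8=24 → Y
I(8): 8+8=16 → Q
A(0): 0+8=8 → I
F(5): 5+8=13 → N
C(2): 2+8=10 → K

AYQINK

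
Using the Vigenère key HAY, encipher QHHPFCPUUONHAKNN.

XHFWFAWUSVNFHKLU

Repeat the key across the message: HAYHAYHAYHAYHAYH
Q(16)+H(7): 23 → X
H(7)+A(0): 7 → H
H(7)+Y(24): 31≡5 → F
P(15)+H(7): 22 → W
F(5)+A(0): 5 → F
C(2)+Y(24): 26≡0 → A
P(15)+H(7): 22 → W
U(20)+A(0): 20 → U
U(20)+Y(24): 44≡18 → S
O(14)+H(7): 21 → V
N(13)+A(0): 13 → N
H(7)+Y(24): 31≡5 → F
A(0)+H(7): 7 → H
K(10)+A(0): 10 → K
N(13)+Y(24): 37≡11 → L
N(13)+H(7): 20 → U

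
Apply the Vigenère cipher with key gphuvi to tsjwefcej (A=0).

Repeat the key across the message: gphuvigph
t(19)+g(6): 25 → z
s(18)+p(15): 33≡7 → h
j(9)+h(7): 16 → q
w(22)+u(20): 42≡16 → q
e(4)+v(21): 25 → z
f(5)+i(8): 13 → n
c(2)+g(6): 8 → i
e(4)+p(15): 19 → t
j(9)+h(7): 16 → q

zhqqznitq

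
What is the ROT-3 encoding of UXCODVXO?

XAFRGYAR

U(20): 20+3=23 → X
X(23): 23+3=26≡0 → A
C(2): 2+3=5 → F
O(14): 14+3=17 → R
D(3): 3+3=6 → G
V(21): 21+3=24 → Y
X(23): 23+3=26≡0 → A
O(14): 14+3=17 → R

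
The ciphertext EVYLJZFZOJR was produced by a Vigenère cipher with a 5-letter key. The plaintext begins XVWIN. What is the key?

Subtract each crib letter from the matching ciphertext letter (mod 26):
E(4)−X(23)=-19≡7 → H
V(21)−V(21)=0 → A
Y(24)−W(22)=2 → C
L(11)−I(8)=3 → D
J(9)−N(13)=-4≡22 → W

HACDW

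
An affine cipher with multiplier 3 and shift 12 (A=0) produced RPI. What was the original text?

TBQ

The inverse of 3 mod 26 is 9, since 3·9=27≡1. Apply D(y)=9·(y−12) mod 26:
R(17): 9·(17−12)=45≡19 → T
P(15): 9·(15−12)=27≡1 → B
I(8): 9·(8−12)=-36≡16 → Q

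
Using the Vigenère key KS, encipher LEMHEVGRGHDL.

Repeat the key across the message: KSKSKSKSKSKS
L(11)+K(10): 21 → V
E(4)+S(18): 22 → W
M(12)+K(10): 22 → W
H(7)+S(18): 25 → Z
E(4)+K(10): 14 → O
V(21)+S(18): 39≡13 → N
G(6)+K(10): 16 → Q
R(17)+S(18): 35≡9 → J
G(6)+K(10): 16 → Q
H(7)+S(18): 25 → Z
D(3)+K(10): 13 → N
L(11)+S(18): 29≡3 → D

VWWZONQJQZND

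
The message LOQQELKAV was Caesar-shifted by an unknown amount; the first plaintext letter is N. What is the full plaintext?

NQSSGNMCX

From the crib: L(11)−N(13)=-2≡24, so the shift is 24.
Subtract 24 from each ciphertext letter:
L(11): 11−24=-13≡13 → N
O(14): 14−24=-10≡16 → Q
Q(16): 16−24=-8≡18 → S
Q(16): 16−24=-8≡18 → S
E(4): 4−24=-20≡6 → G
L(11): 11−24=-13≡13 → N
K(10): 10−24=-14≡12 → M
A(0): 0−24=-24≡2 → C
V(21): 21−24=-3≡23 → X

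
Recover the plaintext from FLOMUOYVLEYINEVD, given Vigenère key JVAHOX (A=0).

Repeat the key across the ciphertext: JVAHOXJVAHOXJVAH
F(5)−J(9): -4≡22 → W
L(11)−V(21): -10≡16 → Q
O(14)−A(0): 14 → O
M(12)−H(7): 5 → F
U(20)−O(14): 6 → G
O(14)−X(23): -9≡17 → R
Y(24)−J(9): 15 → P
V(21)−V(21): 0 → A
L(11)−A(0): 11 → L
E(4)−H(7): -3≡23 → X
Y(24)−O(14): 10 → K
I(8)−X(23): -15≡11 → L
N(13)−J(9): 4 → E
E(4)−V(21): -17≡9 → J
V(21)−A(0): 21 → V
D(3)−H(7): -4≡22 → W

WQOFGRPALXKLEJVW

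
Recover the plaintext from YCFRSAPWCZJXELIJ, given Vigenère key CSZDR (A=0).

Repeat the key across the ciphertext: CSZDRCSZDRCSZDRC
Y(24)−C(2): 22 → W
C(2)−S(18): -16≡10 → K
F(5)−Z(25): -20≡6 → G
R(17)−D(3): 14 → O
S(18)−R(17): 1 → B
A(0)−C(2): -2≡24 → Y
P(15)−S(18): -3≡23 → X
W(22)−Z(25): -3≡23 → X
C(2)−D(3): -1≡25 → Z
Z(25)−R(17): 8 → I
J(9)−C(2): 7 → H
X(23)−S(18): 5 → F
E(4)−Z(25): -21≡5 → F
L(11)−D(3): 8 → I
I(8)−R(17): -9≡17 → R
J(9)−C(2): 7 → H

WKGOBYXXZIHFFIRH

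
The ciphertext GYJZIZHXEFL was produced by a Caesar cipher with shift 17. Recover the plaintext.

PHSIRIQGNOU

G(6): 6−17=-11≡15 → P
Y(24): 24−17=7 → H
J(9): 9−17=-8≡18 → S
Z(25): 25−17=8 → I
I(8): 8−17=-9≡17 → R
Z(25): 25−17=8 → I
H(7): 7−17=-10≡16 → Q
X(23): 23−17=6 → G
E(4): 4−17=-13≡13 → N
F(5): 5−17=-12≡14 → O
L(11): 11−17=-6≡20 → U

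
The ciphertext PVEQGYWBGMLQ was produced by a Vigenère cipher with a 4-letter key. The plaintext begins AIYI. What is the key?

Subtract each crib letter from the matching ciphertext letter (mod 26):
P(15)−A(0)=15 → P
V(21)−I(8)=13 → N
E(4)−Y(24)=-20≡6 → G
Q(16)−I(8)=8 → I

PNGI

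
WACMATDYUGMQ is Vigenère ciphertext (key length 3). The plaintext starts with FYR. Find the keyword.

Subtract each crib letter from the matching ciphertext letter (mod 26):
W(22)−F(5)=17 → R
A(0)−Y(24)=-24≡2 → C
C(2)−R(17)=-15≡11 → L

RCL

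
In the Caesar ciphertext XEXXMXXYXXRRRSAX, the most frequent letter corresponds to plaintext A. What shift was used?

The most frequent ciphertext letter is X (appears 8 times).
X is position 23; A is position 0.
Shift = 23.

23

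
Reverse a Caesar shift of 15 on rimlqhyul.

ctxwbsjfw

r(17): 17−15=2 → c
i(8): 8−15=-7≡19 → t
m(12): 12−15=-3≡23 → x
l(11): 11−15=-4≡22 → w
q(16): 16−15=1 → b
h(7): 7−15=-8≡18 → s
y(24): 24−15=9 → j
u(20): 20−15=5 → f
l(11): 11−15=-4≡22 → w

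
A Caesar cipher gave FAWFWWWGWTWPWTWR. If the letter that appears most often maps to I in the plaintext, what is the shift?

14

The most frequent ciphertext letter is W (appears 8 times).
W is position 22; I is position 8.
Shift = 14.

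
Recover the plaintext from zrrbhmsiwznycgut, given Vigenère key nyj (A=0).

Repeat the key across the ciphertext: nyjnyjnyjnyjnyjn
z(25)−n(13): 12 → m
r(17)−y(24): -7≡19 → t
r(17)−j(9): 8 → i
b(1)−n(13): -12≡14 → o
h(7)−y(24): -17≡9 → j
m(12)−j(9): 3 → d
s(18)−n(13): 5 → f
i(8)−y(24): -16≡10 → k
w(22)−j(9): 13 → n
z(25)−n(13): 12 → m
n(13)−y(24): -11≡15 → p
y(24)−j(9): 15 → p
c(2)−n(13): -11≡15 → p
g(6)−y(24): -18≡8 → i
u(20)−j(9): 11 → l
t(19)−n(13): 6 → g

mtiojdfknmpppilg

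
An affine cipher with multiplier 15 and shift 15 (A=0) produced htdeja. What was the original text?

wcubkz

The inverse of 15 mod 26 is 7, since 15·7=105≡1. Apply D(y)=7·(y−15) mod 26:
h(7): 7·(7−15)=-56≡22 → w
t(19): 7·(19−15)=28≡2 → c
d(3): 7·(3−15)=-84≡20 → u
e(4): 7·(4−15)=-77≡1 → b
j(9): 7·(9−15)=-42≡10 → k
a(0): 7·(0−15)=-105≡25 → z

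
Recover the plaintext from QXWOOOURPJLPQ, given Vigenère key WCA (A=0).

UVWSMOYPPNJPU

Repeat the key across the ciphertext: WCAWCAWCAWCAW
Q(16)−W(22): -6≡20 → U
X(23)−C(2): 21 → V
W(22)−A(0): 22 → W
O(14)−W(22): -8≡18 → S
O(14)−C(2): 12 → M
O(14)−A(0): 14 → O
U(20)−W(22): -2≡24 → Y
R(17)−C(2): 15 → P
P(15)−A(0): 15 → P
J(9)−W(22): -13≡13 → N
L(11)−C(2): 9 → J
P(15)−A(0): 15 → P
Q(16)−W(22): -6≡20 → U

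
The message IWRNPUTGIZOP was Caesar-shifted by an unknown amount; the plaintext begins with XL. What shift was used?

11

From the crib: I(8)−X(23)=-15≡11, so the shift is 11.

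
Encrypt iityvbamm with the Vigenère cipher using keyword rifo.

zqymmjfad

Repeat the key across the message: riforifor
i(8)+r(17): 25 → z
i(8)+i(8): 16 → q
t(19)+f(5): 24 → y
y(24)+o(14): 38≡12 → m
v(21)+r(17): 38≡12 → m
b(1)+i(8): 9 → j
a(0)+f(5): 5 → f
m(12)+o(14): 26≡0 → a
m(12)+r(17): 29≡3 → d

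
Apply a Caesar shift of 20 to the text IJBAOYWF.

CDVUISQZ

I(8): 8+20=28≡2 → C
J(9): 9+20=29≡3 → D
B(1): 1+20=21 → V
A(0): 0+20=20 → U
O(14): 14+20=34≡8 → I
Y(24): 24+20=44≡18 → S
W(22): 22+20=42≡16 → Q
F(5): 5+20=25 → Z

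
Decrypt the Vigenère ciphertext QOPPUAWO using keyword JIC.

HGNGMYNG

Repeat the key across the ciphertext: JICJICJI
Q(16)−J(9): 7 → H
O(14)−I(8): 6 → G
P(15)−C(2): 13 → N
P(15)−J(9): 6 → G
U(20)−I(8): 12 → M
A(0)−C(2): -2≡24 → Y
W(22)−J(9): 13 → N
O(14)−I(8): 6 → G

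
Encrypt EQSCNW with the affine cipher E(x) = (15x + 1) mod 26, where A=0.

E(4): 15·4+1=61≡9 → J
Q(16): 15·16+1=241≡7 → H
S(18): 15·18+1=271≡11 → L
C(2): 15·2+1=31≡5 → F
N(13): 15·13+1=196≡14 → O
W(22): 15·22+1=331≡19 → T

JHLFOT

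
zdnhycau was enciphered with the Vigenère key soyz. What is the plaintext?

hppigocv

Repeat the key across the ciphertext: soyzsoyz
z(25)−s(18): 7 → h
d(3)−o(14): -11≡15 → p
n(13)−y(24): -11≡15 → p
h(7)−z(25): -18≡8 → i
y(24)−s(18): 6 → g
c(2)−o(14): -12≡14 → o
a(0)−y(24): -24≡2 → c
u(20)−z(25): -5≡21 → v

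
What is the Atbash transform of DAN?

D(3) → W(22)
A(0) → Z(25)
N(13) → M(12)

WZM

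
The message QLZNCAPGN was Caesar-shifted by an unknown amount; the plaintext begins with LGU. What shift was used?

From the crib: Q(16)−L(11)=5, so the shift is 5.

5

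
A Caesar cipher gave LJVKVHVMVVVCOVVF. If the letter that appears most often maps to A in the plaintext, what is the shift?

The most frequent ciphertext letter is V (appears 8 times).
V is position 21; A is position 0.
Shift = 21.

21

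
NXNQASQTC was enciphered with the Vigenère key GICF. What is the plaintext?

HPLLUKOOW

Repeat the key across the ciphertext: GICFGICFG
N(13)−G(6): 7 → H
X(23)−I(8): 15 → P
N(13)−C(2): 11 → L
Q(16)−F(5): 11 → L
A(0)−G(6): -6≡20 → U
S(18)−I(8): 10 → K
Q(16)−C(2): 14 → O
T(19)−F(5): 14 → O
C(2)−G(6): -4≡22 → W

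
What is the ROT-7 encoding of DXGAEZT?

D(3): 3+7=10 → K
X(23): 23+7=30≡4 → E
G(6): 6+7=13 → N
A(0): 0+7=7 → H
E(4): 4+7=11 → L
Z(25): 25+7=32≡6 → G
T(19): 19+7=26≡0 → A

KENHLGA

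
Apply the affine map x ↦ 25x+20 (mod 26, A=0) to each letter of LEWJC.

L(11): 25·11+20=295≡9 → J
E(4): 25·4+20=120≡16 → Q
W(22): 25·22+20=570≡24 → Y
J(9): 25·9+20=245≡11 → L
C(2): 25·2+20=70≡18 → S

JQYLS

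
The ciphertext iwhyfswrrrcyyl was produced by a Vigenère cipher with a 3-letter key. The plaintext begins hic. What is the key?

bof

Subtract each crib letter from the matching ciphertext letter (mod 26):
i(8)−h(7)=1 → b
w(22)−i(8)=14 → o
h(7)−c(2)=5 → f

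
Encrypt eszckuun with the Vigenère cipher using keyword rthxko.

Repeat the key across the message: rthxkort
e(4)+r(17): 21 → v
s(18)+t(19): 37≡11 → l
z(25)+h(7): 32≡6 → g
c(2)+x(23): 25 → z
k(10)+k(10): 20 → u
u(20)+o(14): 34≡8 → i
u(20)+r(17): 37≡11 → l
n(13)+t(19): 32≡6 → g

vlgzuilg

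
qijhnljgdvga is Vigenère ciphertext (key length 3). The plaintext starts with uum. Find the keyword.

wox

Subtract each crib letter from the matching ciphertext letter (mod 26):
q(16)−u(20)=-4≡22 → w
i(8)−u(20)=-12≡14 → o
j(9)−m(12)=-3≡23 → x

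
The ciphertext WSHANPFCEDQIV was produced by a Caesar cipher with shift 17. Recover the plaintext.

W(22): 22−17=5 → F
S(18): 18−17=1 → B
H(7): 7−17=-10≡16 → Q
A(0): 0−17=-17≡9 → J
N(13): 13−17=-4≡22 → W
P(15): 15−17=-2≡24 → Y
F(5): 5−17=-12≡14 → O
C(2): 2−17=-15≡11 → L
E(4): 4−17=-13≡13 → N
D(3): 3−17=-14≡12 → M
Q(16): 16−17=-1≡25 → Z
I(8): 8−17=-9≡17 → R
V(21): 21−17=4 → E

FBQJWYOLNMZRE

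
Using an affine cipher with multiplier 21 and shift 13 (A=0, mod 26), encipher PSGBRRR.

QBJIGGG

P(15): 21·15+13=328≡16 → Q
S(18): 21·18+13=391≡1 → B
G(6): 21·6+13=139≡9 → J
B(1): 21·1+13=34≡8 → I
R(17): 21·17+13=370≡6 → G
R(17): 21·17+13=370≡6 → G
R(17): 21·17+13=370≡6 → G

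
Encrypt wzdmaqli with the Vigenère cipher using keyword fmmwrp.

Repeat the key across the message: fmmwrpfm
w(22)+f(5): 27≡1 → b
z(25)+m(12): 37≡11 → l
d(3)+m(12): 15 → p
m(12)+w(22): 34≡8 → i
a(0)+r(17): 17 → r
q(16)+p(15): 31≡5 → f
l(11)+f(5): 16 → q
i(8)+m(12): 20 → u

blpirfqu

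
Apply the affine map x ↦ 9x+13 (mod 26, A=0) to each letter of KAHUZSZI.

ZNYLETEH

K(10): 9·10+13=103≡25 → Z
A(0): 9·0+13=13 → N
H(7): 9·7+13=76≡24 → Y
U(20): 9·20+13=193≡11 → L
Z(25): 9·25+13=238≡4 → E
S(18): 9·18+13=175≡19 → T
Z(25): 9·25+13=238≡4 → E
I(8): 9·8+13=85≡7 → H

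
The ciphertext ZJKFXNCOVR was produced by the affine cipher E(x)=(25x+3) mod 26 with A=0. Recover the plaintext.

EUTYGQBPIM

The inverse of 25 mod 26 is 25, since 25·25=625≡1. Apply D(y)=25·(y−3) mod 26:
Z(25): 25·(25−3)=550≡4 → E
J(9): 25·(9−3)=150≡20 → U
K(10): 25·(10−3)=175≡19 → T
F(5): 25·(5−3)=50≡24 → Y
X(23): 25·(23−3)=500≡6 → G
N(13): 25·(13−3)=250≡16 → Q
C(2): 25·(2−3)=-25≡1 → B
O(14): 25·(14−3)=275≡15 → P
V(21): 25·(21−3)=450≡8 → I
R(17): 25·(17−3)=350≡12 → M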